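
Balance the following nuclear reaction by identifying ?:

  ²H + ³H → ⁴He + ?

Conserve mass number: 2 + 3 = 4 + A, so A = 1.
Conserve atomic number: 1 + 1 = 2 + Z, so Z = 0.
A = 1 and Z = 0 is ¹n — a neutron.

neutron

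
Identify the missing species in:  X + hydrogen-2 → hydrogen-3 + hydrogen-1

Conserve mass number: A + 2 = 3 + 1, so A = 2.
Conserve atomic number: Z + 1 = 1 + 1, so Z = 1.
A = 2 and Z = 1 is hydrogen-2 — a deuteron.

deuteron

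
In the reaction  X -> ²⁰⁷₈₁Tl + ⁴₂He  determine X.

Conserve mass number: A = 207 + 4, so A = 211.
Conserve atomic number: Z = 81 + 2, so Z = 83.
Z = 83 is bismuth, so the species is ²¹¹₈₃Bi.

Bi-211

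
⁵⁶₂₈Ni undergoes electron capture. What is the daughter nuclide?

Co-56

Electron capture: mass number changes by +0, atomic number by -1.
A: 56 = 56; Z: 28 − 1 = 27.
Z = 27 is cobalt, so the daughter is ⁵⁶₂₇Co.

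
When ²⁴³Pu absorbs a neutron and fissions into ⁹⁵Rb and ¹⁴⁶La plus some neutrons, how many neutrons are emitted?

Conserve mass number: 244 = 95 + 146 + k, so k = 244 − 241 = 3.
Check atomic number: 94 = 37 + 57 + 0 = 94. ✓

3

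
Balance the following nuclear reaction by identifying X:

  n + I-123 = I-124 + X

gamma ray

Conserve mass number: 1 + 123 = 124 + A, so A = 0.
Conserve atomic number: 0 + 53 = 53 + Z, so Z = 0.
A = 0 and Z = 0 is γ — a gamma ray.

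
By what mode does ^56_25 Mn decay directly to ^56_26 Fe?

ΔA = 56 − 56 = 0; ΔZ = 26 − 25 = +1.
A is unchanged and Z rises by 1 — a neutron has become a proton (β⁻ decay).

beta-minus decay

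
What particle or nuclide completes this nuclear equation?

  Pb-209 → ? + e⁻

Conserve mass number: 209 = A + 0, so A = 209.
Conserve atomic number: 82 = Z − 1, so Z = 83.
Z = 83 is bismuth, so the species is Bi-209.

Bi-209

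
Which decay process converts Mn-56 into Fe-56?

beta-minus decay

ΔA = 56 − 56 = 0; ΔZ = 26 − 25 = +1.
A is unchanged and Z rises by 1 — a neutron has become a proton (β⁻ decay).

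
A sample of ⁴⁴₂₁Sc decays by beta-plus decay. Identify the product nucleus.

Beta-plus decay: mass number changes by +0, atomic number by -1.
A: 44 = 44; Z: 21 − 1 = 20.
Z = 20 is calcium, so the daughter is ⁴⁴₂₀Ca.

Ca-44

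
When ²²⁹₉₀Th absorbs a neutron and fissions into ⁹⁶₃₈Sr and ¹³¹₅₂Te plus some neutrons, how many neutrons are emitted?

Conserve mass number: 230 = 96 + 131 + k, so k = 230 − 227 = 3.
Check atomic number: 90 = 38 + 52 + 0 = 90. ✓

3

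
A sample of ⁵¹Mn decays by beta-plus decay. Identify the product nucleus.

Beta-plus decay: mass number changes by +0, atomic number by -1.
A: 51 = 51; Z: 25 − 1 = 24.
Z = 24 is chromium, so the daughter is ⁵¹Cr.

Cr-51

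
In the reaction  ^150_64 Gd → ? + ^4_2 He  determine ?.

Conserve mass number: 150 = A + 4, so A = 146.
Conserve atomic number: 64 = Z + 2, so Z = 62.
Z = 62 is samarium, so the species is ^146_62 Sm.

Sm-146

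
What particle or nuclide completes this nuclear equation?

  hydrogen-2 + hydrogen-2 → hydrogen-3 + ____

proton

Conserve mass number: 2 + 2 = 3 + A, so A = 1.
Conserve atomic number: 1 + 1 = 1 + Z, so Z = 1.
A = 1 and Z = 1 is hydrogen-1 — a proton.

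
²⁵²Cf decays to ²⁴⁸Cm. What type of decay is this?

alpha decay

ΔA = 248 − 252 = -4; ΔZ = 96 − 98 = -2.
A drops by 4 and Z drops by 2 — the signature of alpha emission.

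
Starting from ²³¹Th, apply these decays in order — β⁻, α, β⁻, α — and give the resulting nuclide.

Start: (A, Z) = (231, 90).
After β⁻: (231, 91).
After α: (227, 89).
After β⁻: (227, 90).
After α: (223, 88).
Z = 88 is radium.

Ra-223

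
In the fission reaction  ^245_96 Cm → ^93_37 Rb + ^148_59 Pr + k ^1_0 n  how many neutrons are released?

Conserve mass number: 245 = 93 + 148 + k, so k = 245 − 241 = 4.
Check atomic number: 96 = 37 + 59 + 0 = 96. ✓

4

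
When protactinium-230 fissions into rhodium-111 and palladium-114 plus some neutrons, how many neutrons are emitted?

5

Conserve mass number: 230 = 111 + 114 + k, so k = 230 − 225 = 5.
Check atomic number: 91 = 45 + 46 + 0 = 91. ✓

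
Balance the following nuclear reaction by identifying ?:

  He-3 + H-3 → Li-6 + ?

gamma ray

Conserve mass number: 3 + 3 = 6 + A, so A = 0.
Conserve atomic number: 2 + 1 = 3 + Z, so Z = 0.
A = 0 and Z = 0 is γ — a gamma ray.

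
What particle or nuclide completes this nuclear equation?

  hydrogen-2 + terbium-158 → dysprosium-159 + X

neutron

Conserve mass number: 2 + 158 = 159 + A, so A = 1.
Conserve atomic number: 1 + 65 = 66 + Z, so Z = 0.
A = 1 and Z = 0 is neutron — a neutron.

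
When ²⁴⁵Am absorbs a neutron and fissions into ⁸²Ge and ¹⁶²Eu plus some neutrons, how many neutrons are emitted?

2

Conserve mass number: 246 = 82 + 162 + k, so k = 246 − 244 = 2.
Check atomic number: 95 = 32 + 63 + 0 = 95. ✓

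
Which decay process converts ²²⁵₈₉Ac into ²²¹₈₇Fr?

ΔA = 221 − 225 = -4; ΔZ = 87 − 89 = -2.
A drops by 4 and Z drops by 2 — the signature of alpha emission.

alpha decay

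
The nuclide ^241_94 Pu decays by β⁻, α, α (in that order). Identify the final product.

Start: (A, Z) = (241, 94).
After β⁻: (241, 95).
After α: (237, 93).
After α: (233, 91).
Z = 91 is protactinium.

Pa-233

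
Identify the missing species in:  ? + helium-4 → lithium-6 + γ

deuteron

Conserve mass number: A + 4 = 6 + 0, so A = 2.
Conserve atomic number: Z + 2 = 3 + 0, so Z = 1.
A = 2 and Z = 1 is hydrogen-2 — a deuteron.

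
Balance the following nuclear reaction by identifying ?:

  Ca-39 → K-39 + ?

positron

Conserve mass number: 39 = 39 + A, so A = 0.
Conserve atomic number: 20 = 19 + Z, so Z = 1.
A = 0 and Z = 1 is e⁺ — a positron.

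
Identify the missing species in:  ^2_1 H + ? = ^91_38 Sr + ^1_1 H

Sr-90

Conserve mass number: 2 + A = 91 + 1, so A = 90.
Conserve atomic number: 1 + Z = 38 + 1, so Z = 38.
Z = 38 is strontium, so the species is ^90_38 Sr.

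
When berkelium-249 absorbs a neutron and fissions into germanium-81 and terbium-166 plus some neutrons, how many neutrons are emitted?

Conserve mass number: 250 = 81 + 166 + k, so k = 250 − 247 = 3.
Check atomic number: 97 = 32 + 65 + 0 = 97. ✓

3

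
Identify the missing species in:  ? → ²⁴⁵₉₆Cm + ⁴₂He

Cf-249

Conserve mass number: A = 245 + 4, so A = 249.
Conserve atomic number: Z = 96 + 2, so Z = 98.
Z = 98 is californium, so the species is ²⁴⁹₉₈Cf.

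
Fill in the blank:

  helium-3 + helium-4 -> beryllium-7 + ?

gamma ray

Conserve mass number: 3 + 4 = 7 + A, so A = 0.
Conserve atomic number: 2 + 2 = 4 + Z, so Z = 0.
A = 0 and Z = 0 is γ — a gamma ray.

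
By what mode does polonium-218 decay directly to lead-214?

ΔA = 214 − 218 = -4; ΔZ = 82 − 84 = -2.
A drops by 4 and Z drops by 2 — the signature of alpha emission.

alpha decay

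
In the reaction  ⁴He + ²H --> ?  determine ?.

Conserve mass number: 4 + 2 = A, so A = 6.
Conserve atomic number: 2 + 1 = Z, so Z = 3.
Z = 3 is lithium, so the species is ⁶Li.

Li-6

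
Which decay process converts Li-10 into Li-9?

ΔA = 9 − 10 = -1; ΔZ = 3 − 3 = +0.
A drops by 1 with Z unchanged — a neutron was emitted.

neutron emission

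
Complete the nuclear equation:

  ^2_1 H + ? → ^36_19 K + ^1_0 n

Ar-35

Conserve mass number: 2 + A = 36 + 1, so A = 35.
Conserve atomic number: 1 + Z = 19 + 0, so Z = 18.
Z = 18 is argon, so the species is ^35_18 Ar.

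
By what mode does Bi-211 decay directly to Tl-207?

alpha decay

ΔA = 207 − 211 = -4; ΔZ = 81 − 83 = -2.
A drops by 4 and Z drops by 2 — the signature of alpha emission.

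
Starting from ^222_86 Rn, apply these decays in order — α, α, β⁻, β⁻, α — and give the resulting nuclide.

Pb-210

Start: (A, Z) = (222, 86).
After α: (218, 84).
After α: (214, 82).
After β⁻: (214, 83).
After β⁻: (214, 84).
After α: (210, 82).
Z = 82 is lead.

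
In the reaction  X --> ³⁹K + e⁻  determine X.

Ar-39

Conserve mass number: A = 39 + 0, so A = 39.
Conserve atomic number: Z = 19 − 1, so Z = 18.
Z = 18 is argon, so the species is ³⁹Ar.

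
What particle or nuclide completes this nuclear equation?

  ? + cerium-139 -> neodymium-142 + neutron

Conserve mass number: A + 139 = 142 + 1, so A = 4.
Conserve atomic number: Z + 58 = 60 + 0, so Z = 2.
A = 4 and Z = 2 is helium-4 — an alpha particle.

alpha particle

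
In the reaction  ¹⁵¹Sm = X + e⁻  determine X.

Conserve mass number: 151 = A + 0, so A = 151.
Conserve atomic number: 62 = Z − 1, so Z = 63.
Z = 63 is europium, so the species is ¹⁵¹Eu.

Eu-151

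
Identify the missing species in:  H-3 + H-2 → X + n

Conserve mass number: 3 + 2 = A + 1, so A = 4.
Conserve atomic number: 1 + 1 = Z + 0, so Z = 2.
A = 4 and Z = 2 is He-4 — an alpha particle.

He-4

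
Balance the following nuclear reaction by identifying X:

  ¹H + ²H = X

Conserve mass number: 1 + 2 = A, so A = 3.
Conserve atomic number: 1 + 1 = Z, so Z = 2.
Z = 2 is helium, so the species is ³He.

He-3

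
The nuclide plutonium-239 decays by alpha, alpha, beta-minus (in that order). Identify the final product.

Pa-231

Start: (A, Z) = (239, 94).
After α: (235, 92).
After α: (231, 90).
After β⁻: (231, 91).
Z = 91 is protactinium.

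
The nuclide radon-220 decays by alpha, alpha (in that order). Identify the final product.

Start: (A, Z) = (220, 86).
After α: (216, 84).
After α: (212, 82).
Z = 82 is lead.

Pb-212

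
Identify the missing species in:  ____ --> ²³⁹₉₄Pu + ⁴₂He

Cm-243

Conserve mass number: A = 239 + 4, so A = 243.
Conserve atomic number: Z = 94 + 2, so Z = 96.
Z = 96 is curium, so the species is ²⁴³₉₆Cm.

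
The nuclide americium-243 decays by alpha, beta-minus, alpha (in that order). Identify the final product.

U-235

Start: (A, Z) = (243, 95).
After α: (239, 93).
After β⁻: (239, 94).
After α: (235, 92).
Z = 92 is uranium.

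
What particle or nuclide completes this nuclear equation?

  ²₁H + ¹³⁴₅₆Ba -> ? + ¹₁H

Ba-135

Conserve mass number: 2 + 134 = A + 1, so A = 135.
Conserve atomic number: 1 + 56 = Z + 1, so Z = 56.
Z = 56 is barium, so the species is ¹³⁵₅₆Ba.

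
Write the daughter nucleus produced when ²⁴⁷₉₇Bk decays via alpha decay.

Am-243

Alpha decay: mass number changes by -4, atomic number by -2.
A: 247 − 4 = 243; Z: 97 − 2 = 95.
Z = 95 is americium, so the daughter is ²⁴³₉₅Am.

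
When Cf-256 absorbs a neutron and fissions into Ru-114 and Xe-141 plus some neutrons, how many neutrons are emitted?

Conserve mass number: 257 = 114 + 141 + k, so k = 257 − 255 = 2.
Check atomic number: 98 = 44 + 54 + 0 = 98. ✓

2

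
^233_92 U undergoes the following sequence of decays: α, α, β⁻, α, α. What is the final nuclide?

At-217

Start: (A, Z) = (233, 92).
After α: (229, 90).
After α: (225, 88).
After β⁻: (225, 89).
After α: (221, 87).
After α: (217, 85).
Z = 85 is astatine.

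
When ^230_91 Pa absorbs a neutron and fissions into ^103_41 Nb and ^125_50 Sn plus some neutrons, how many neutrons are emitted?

3

Conserve mass number: 231 = 103 + 125 + k, so k = 231 − 228 = 3.
Check atomic number: 91 = 41 + 50 + 0 = 91. ✓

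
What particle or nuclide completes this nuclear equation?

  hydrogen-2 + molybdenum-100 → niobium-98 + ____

Conserve mass number: 2 + 100 = 98 + A, so A = 4.
Conserve atomic number: 1 + 42 = 41 + Z, so Z = 2.
A = 4 and Z = 2 is helium-4 — an alpha particle.

alpha particle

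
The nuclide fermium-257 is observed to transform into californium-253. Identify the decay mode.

ΔA = 253 − 257 = -4; ΔZ = 98 − 100 = -2.
A drops by 4 and Z drops by 2 — the signature of alpha emission.

alpha decay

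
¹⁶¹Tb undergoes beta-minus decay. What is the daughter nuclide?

Beta-minus decay: mass number changes by +0, atomic number by +1.
A: 161 = 161; Z: 65 + 1 = 66.
Z = 66 is dysprosium, so the daughter is ¹⁶¹Dy.

Dy-161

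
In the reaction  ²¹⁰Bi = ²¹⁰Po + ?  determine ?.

Conserve mass number: 210 = 210 + A, so A = 0.
Conserve atomic number: 83 = 84 + Z, so Z = -1.
A = 0 and Z = -1 is e⁻ — a beta-minus particle.

beta-minus particle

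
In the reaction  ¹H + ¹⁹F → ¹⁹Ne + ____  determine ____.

Conserve mass number: 1 + 19 = 19 + A, so A = 1.
Conserve atomic number: 1 + 9 = 10 + Z, so Z = 0.
A = 1 and Z = 0 is ¹n — a neutron.

neutron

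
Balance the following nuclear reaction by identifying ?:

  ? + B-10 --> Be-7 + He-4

proton

Conserve mass number: A + 10 = 7 + 4, so A = 1.
Conserve atomic number: Z + 5 = 4 + 2, so Z = 1.
A = 1 and Z = 1 is H-1 — a proton.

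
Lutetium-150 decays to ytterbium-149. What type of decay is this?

proton emission

ΔA = 149 − 150 = -1; ΔZ = 70 − 71 = -1.
A drops by 1 and Z drops by 1 — a proton was emitted.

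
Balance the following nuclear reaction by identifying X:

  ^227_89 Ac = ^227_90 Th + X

beta-minus particle

Conserve mass number: 227 = 227 + A, so A = 0.
Conserve atomic number: 89 = 90 + Z, so Z = -1.
A = 0 and Z = -1 is ^0_-1 e — a beta-minus particle.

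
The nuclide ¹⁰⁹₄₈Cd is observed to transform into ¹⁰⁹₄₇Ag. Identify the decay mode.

beta-plus decay or electron capture

ΔA = 109 − 109 = 0; ΔZ = 47 − 48 = -1.
A is unchanged and Z drops by 1 — a proton has become a neutron (β⁺ emission or electron capture).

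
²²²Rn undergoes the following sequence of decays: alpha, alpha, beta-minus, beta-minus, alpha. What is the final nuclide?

Start: (A, Z) = (222, 86).
After α: (218, 84).
After α: (214, 82).
After β⁻: (214, 83).
After β⁻: (214, 84).
After α: (210, 82).
Z = 82 is lead.

Pb-210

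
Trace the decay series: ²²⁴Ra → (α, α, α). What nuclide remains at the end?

Start: (A, Z) = (224, 88).
After α: (220, 86).
After α: (216, 84).
After α: (212, 82).
Z = 82 is lead.

Pb-212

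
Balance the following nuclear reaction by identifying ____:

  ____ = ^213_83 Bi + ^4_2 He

Conserve mass number: A = 213 + 4, so A = 217.
Conserve atomic number: Z = 83 + 2, so Z = 85.
Z = 85 is astatine, so the species is ^217_85 At.

At-217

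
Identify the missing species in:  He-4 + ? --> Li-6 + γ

Conserve mass number: 4 + A = 6 + 0, so A = 2.
Conserve atomic number: 2 + Z = 3 + 0, so Z = 1.
A = 2 and Z = 1 is H-2 — a deuteron.

deuteron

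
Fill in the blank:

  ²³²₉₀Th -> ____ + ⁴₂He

Conserve mass number: 232 = A + 4, so A = 228.
Conserve atomic number: 90 = Z + 2, so Z = 88.
Z = 88 is radium, so the species is ²²⁸₈₈Ra.

Ra-228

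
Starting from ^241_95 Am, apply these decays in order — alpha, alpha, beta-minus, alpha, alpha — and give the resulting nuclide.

Ra-225

Start: (A, Z) = (241, 95).
After α: (237, 93).
After α: (233, 91).
After β⁻: (233, 92).
After α: (229, 90).
After α: (225, 88).
Z = 88 is radium.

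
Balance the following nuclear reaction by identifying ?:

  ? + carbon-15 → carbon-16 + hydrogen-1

deuteron

Conserve mass number: A + 15 = 16 + 1, so A = 2.
Conserve atomic number: Z + 6 = 6 + 1, so Z = 1.
A = 2 and Z = 1 is hydrogen-2 — a deuteron.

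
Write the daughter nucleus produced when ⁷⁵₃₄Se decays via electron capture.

Electron capture: mass number changes by +0, atomic number by -1.
A: 75 = 75; Z: 34 − 1 = 33.
Z = 33 is arsenic, so the daughter is ⁷⁵₃₃As.

As-75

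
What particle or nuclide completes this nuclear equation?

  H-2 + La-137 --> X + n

Conserve mass number: 2 + 137 = A + 1, so A = 138.
Conserve atomic number: 1 + 57 = Z + 0, so Z = 58.
Z = 58 is cerium, so the species is Ce-138.

Ce-138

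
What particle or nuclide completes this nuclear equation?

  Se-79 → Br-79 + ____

beta-minus particle

Conserve mass number: 79 = 79 + A, so A = 0.
Conserve atomic number: 34 = 35 + Z, so Z = -1.
A = 0 and Z = -1 is e⁻ — a beta-minus particle.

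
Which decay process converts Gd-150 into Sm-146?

ΔA = 146 − 150 = -4; ΔZ = 62 − 64 = -2.
A drops by 4 and Z drops by 2 — the signature of alpha emission.

alpha decay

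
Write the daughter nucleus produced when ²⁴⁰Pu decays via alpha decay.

U-236

Alpha decay: mass number changes by -4, atomic number by -2.
A: 240 − 4 = 236; Z: 94 − 2 = 92.
Z = 92 is uranium, so the daughter is ²³⁶U.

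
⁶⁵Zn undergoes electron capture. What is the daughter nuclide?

Electron capture: mass number changes by +0, atomic number by -1.
A: 65 = 65; Z: 30 − 1 = 29.
Z = 29 is copper, so the daughter is ⁶⁵Cu.

Cu-65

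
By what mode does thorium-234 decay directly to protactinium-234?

beta-minus decay

ΔA = 234 − 234 = 0; ΔZ = 91 − 90 = +1.
A is unchanged and Z rises by 1 — a neutron has become a proton (β⁻ decay).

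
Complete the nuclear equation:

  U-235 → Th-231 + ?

Conserve mass number: 235 = 231 + A, so A = 4.
Conserve atomic number: 92 = 90 + Z, so Z = 2.
A = 4 and Z = 2 is He-4 — an alpha particle.

alpha particle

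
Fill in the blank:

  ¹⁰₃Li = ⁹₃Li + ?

neutron

Conserve mass number: 10 = 9 + A, so A = 1.
Conserve atomic number: 3 = 3 + Z, so Z = 0.
A = 1 and Z = 0 is ¹₀n — a neutron.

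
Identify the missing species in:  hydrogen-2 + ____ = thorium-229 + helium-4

Conserve mass number: 2 + A = 229 + 4, so A = 231.
Conserve atomic number: 1 + Z = 90 + 2, so Z = 91.
Z = 91 is protactinium, so the species is protactinium-231.

Pa-231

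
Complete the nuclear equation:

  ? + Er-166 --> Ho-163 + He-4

Conserve mass number: A + 166 = 163 + 4, so A = 1.
Conserve atomic number: Z + 68 = 67 + 2, so Z = 1.
A = 1 and Z = 1 is H-1 — a proton.

proton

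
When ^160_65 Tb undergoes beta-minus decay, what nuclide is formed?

Beta-minus decay: mass number changes by +0, atomic number by +1.
A: 160 = 160; Z: 65 + 1 = 66.
Z = 66 is dysprosium, so the daughter is ^160_66 Dy.

Dy-160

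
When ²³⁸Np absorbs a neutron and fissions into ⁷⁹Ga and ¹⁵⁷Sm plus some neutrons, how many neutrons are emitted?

Conserve mass number: 239 = 79 + 157 + k, so k = 239 − 236 = 3.
Check atomic number: 93 = 31 + 62 + 0 = 93. ✓

3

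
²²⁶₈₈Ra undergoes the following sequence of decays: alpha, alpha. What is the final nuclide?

Po-218

Start: (A, Z) = (226, 88).
After α: (222, 86).
After α: (218, 84).
Z = 84 is polonium.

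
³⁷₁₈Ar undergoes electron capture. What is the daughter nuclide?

Electron capture: mass number changes by +0, atomic number by -1.
A: 37 = 37; Z: 18 − 1 = 17.
Z = 17 is chlorine, so the daughter is ³⁷₁₇Cl.

Cl-37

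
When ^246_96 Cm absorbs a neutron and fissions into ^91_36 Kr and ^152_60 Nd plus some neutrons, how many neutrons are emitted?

4

Conserve mass number: 247 = 91 + 152 + k, so k = 247 − 243 = 4.
Check atomic number: 96 = 36 + 60 + 0 = 96. ✓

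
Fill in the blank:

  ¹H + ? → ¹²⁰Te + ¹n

Sb-120

Conserve mass number: 1 + A = 120 + 1, so A = 120.
Conserve atomic number: 1 + Z = 52 + 0, so Z = 51.
Z = 51 is antimony, so the species is ¹²⁰Sb.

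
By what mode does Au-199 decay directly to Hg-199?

ΔA = 199 − 199 = 0; ΔZ = 80 − 79 = +1.
A is unchanged and Z rises by 1 — a neutron has become a proton (β⁻ decay).

beta-minus decay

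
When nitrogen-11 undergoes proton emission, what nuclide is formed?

Proton emission: mass number changes by -1, atomic number by -1.
A: 11 − 1 = 10; Z: 7 − 1 = 6.
Z = 6 is carbon, so the daughter is carbon-10.

C-10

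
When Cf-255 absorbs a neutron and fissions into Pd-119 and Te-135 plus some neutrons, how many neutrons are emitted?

Conserve mass number: 256 = 119 + 135 + k, so k = 256 − 254 = 2.
Check atomic number: 98 = 46 + 52 + 0 = 98. ✓

2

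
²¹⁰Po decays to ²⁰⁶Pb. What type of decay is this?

ΔA = 206 − 210 = -4; ΔZ = 82 − 84 = -2.
A drops by 4 and Z drops by 2 — the signature of alpha emission.

alpha decay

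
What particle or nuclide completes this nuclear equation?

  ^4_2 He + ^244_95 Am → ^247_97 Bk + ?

Conserve mass number: 4 + 244 = 247 + A, so A = 1.
Conserve atomic number: 2 + 95 = 97 + Z, so Z = 0.
A = 1 and Z = 0 is ^1_0 n — a neutron.

neutron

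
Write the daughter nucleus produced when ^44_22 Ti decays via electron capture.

Electron capture: mass number changes by +0, atomic number by -1.
A: 44 = 44; Z: 22 − 1 = 21.
Z = 21 is scandium, so the daughter is ^44_21 Sc.

Sc-44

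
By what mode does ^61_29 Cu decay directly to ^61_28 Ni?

beta-plus decay or electron capture

ΔA = 61 − 61 = 0; ΔZ = 28 − 29 = -1.
A is unchanged and Z drops by 1 — a proton has become a neutron (β⁺ emission or electron capture).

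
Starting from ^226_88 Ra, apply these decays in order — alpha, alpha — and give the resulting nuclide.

Start: (A, Z) = (226, 88).
After α: (222, 86).
After α: (218, 84).
Z = 84 is polonium.

Po-218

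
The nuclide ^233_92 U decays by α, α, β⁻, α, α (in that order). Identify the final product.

Start: (A, Z) = (233, 92).
After α: (229, 90).
After α: (225, 88).
After β⁻: (225, 89).
After α: (221, 87).
After α: (217, 85).
Z = 85 is astatine.

At-217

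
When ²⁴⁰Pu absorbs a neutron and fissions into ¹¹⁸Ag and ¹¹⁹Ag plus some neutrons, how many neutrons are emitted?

4

Conserve mass number: 241 = 118 + 119 + k, so k = 241 − 237 = 4.
Check atomic number: 94 = 47 + 47 + 0 = 94. ✓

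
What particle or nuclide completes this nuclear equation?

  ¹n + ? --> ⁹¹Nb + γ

Conserve mass number: 1 + A = 91 + 0, so A = 90.
Conserve atomic number: 0 + Z = 41 + 0, so Z = 41.
Z = 41 is niobium, so the species is ⁹⁰Nb.

Nb-90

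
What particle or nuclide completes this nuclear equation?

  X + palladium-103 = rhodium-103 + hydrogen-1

neutron

Conserve mass number: A + 103 = 103 + 1, so A = 1.
Conserve atomic number: Z + 46 = 45 + 1, so Z = 0.
A = 1 and Z = 0 is neutron — a neutron.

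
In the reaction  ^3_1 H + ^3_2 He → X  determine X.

Li-6

Conserve mass number: 3 + 3 = A, so A = 6.
Conserve atomic number: 1 + 2 = Z, so Z = 3.
Z = 3 is lithium, so the species is ^6_3 Li.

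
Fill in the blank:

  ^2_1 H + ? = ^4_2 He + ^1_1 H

He-3

Conserve mass number: 2 + A = 4 + 1, so A = 3.
Conserve atomic number: 1 + Z = 2 + 1, so Z = 2.
Z = 2 is helium, so the species is ^3_2 He.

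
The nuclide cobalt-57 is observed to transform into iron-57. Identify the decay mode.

beta-plus decay or electron capture

ΔA = 57 − 57 = 0; ΔZ = 26 − 27 = -1.
A is unchanged and Z drops by 1 — a proton has become a neutron (β⁺ emission or electron capture).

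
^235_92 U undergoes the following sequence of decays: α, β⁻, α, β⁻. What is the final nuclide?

Start: (A, Z) = (235, 92).
After α: (231, 90).
After β⁻: (231, 91).
After α: (227, 89).
After β⁻: (227, 90).
Z = 90 is thorium.

Th-227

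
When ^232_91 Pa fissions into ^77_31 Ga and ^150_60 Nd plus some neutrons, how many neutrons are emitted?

5

Conserve mass number: 232 = 77 + 150 + k, so k = 232 − 227 = 5.
Check atomic number: 91 = 31 + 60 + 0 = 91. ✓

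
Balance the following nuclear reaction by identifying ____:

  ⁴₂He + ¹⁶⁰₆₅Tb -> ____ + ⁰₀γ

Ho-164

Conserve mass number: 4 + 160 = A + 0, so A = 164.
Conserve atomic number: 2 + 65 = Z + 0, so Z = 67.
Z = 67 is holmium, so the species is ¹⁶⁴₆₇Ho.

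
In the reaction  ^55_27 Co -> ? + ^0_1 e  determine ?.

Fe-55

Conserve mass number: 55 = A + 0, so A = 55.
Conserve atomic number: 27 = Z + 1, so Z = 26.
Z = 26 is iron, so the species is ^55_26 Fe.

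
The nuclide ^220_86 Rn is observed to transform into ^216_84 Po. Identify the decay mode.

alpha decay

ΔA = 216 − 220 = -4; ΔZ = 84 − 86 = -2.
A drops by 4 and Z drops by 2 — the signature of alpha emission.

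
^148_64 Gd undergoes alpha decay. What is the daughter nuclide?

Sm-144

Alpha decay: mass number changes by -4, atomic number by -2.
A: 148 − 4 = 144; Z: 64 − 2 = 62.
Z = 62 is samarium, so the daughter is ^144_62 Sm.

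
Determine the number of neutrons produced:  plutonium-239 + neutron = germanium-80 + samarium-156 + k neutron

4

Conserve mass number: 240 = 80 + 156 + k, so k = 240 − 236 = 4.
Check atomic number: 94 = 32 + 62 + 0 = 94. ✓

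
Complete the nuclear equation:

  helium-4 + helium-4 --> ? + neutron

Conserve mass number: 4 + 4 = A + 1, so A = 7.
Conserve atomic number: 2 + 2 = Z + 0, so Z = 4.
Z = 4 is beryllium, so the species is beryllium-7.

Be-7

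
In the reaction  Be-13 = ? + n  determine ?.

Conserve mass number: 13 = A + 1, so A = 12.
Conserve atomic number: 4 = Z + 0, so Z = 4.
Z = 4 is beryllium, so the species is Be-12.

Be-12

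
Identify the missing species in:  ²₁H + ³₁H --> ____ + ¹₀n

Conserve mass number: 2 + 3 = A + 1, so A = 4.
Conserve atomic number: 1 + 1 = Z + 0, so Z = 2.
A = 4 and Z = 2 is ⁴₂He — an alpha particle.

He-4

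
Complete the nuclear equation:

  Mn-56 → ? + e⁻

Conserve mass number: 56 = A + 0, so A = 56.
Conserve atomic number: 25 = Z − 1, so Z = 26.
Z = 26 is iron, so the species is Fe-56.

Fe-56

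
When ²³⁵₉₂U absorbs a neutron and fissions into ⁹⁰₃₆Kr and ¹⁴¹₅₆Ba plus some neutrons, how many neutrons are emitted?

Conserve mass number: 236 = 90 + 141 + k, so k = 236 − 231 = 5.
Check atomic number: 92 = 36 + 56 + 0 = 92. ✓

5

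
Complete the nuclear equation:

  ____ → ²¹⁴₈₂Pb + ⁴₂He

Conserve mass number: A = 214 + 4, so A = 218.
Conserve atomic number: Z = 82 + 2, so Z = 84.
Z = 84 is polonium, so the species is ²¹⁸₈₄Po.

Po-218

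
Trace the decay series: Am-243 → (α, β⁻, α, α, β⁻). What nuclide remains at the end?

Pa-231

Start: (A, Z) = (243, 95).
After α: (239, 93).
After β⁻: (239, 94).
After α: (235, 92).
After α: (231, 90).
After β⁻: (231, 91).
Z = 91 is protactinium.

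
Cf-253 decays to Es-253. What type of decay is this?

beta-minus decay

ΔA = 253 − 253 = 0; ΔZ = 99 − 98 = +1.
A is unchanged and Z rises by 1 — a neutron has become a proton (β⁻ decay).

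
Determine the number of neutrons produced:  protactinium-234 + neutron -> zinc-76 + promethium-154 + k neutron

5

Conserve mass number: 235 = 76 + 154 + k, so k = 235 − 230 = 5.
Check atomic number: 91 = 30 + 61 + 0 = 91. ✓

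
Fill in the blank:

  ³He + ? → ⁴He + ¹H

Conserve mass number: 3 + A = 4 + 1, so A = 2.
Conserve atomic number: 2 + Z = 2 + 1, so Z = 1.
A = 2 and Z = 1 is ²H — a deuteron.

deuteron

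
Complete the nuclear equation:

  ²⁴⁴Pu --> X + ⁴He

Conserve mass number: 244 = A + 4, so A = 240.
Conserve atomic number: 94 = Z + 2, so Z = 92.
Z = 92 is uranium, so the species is ²⁴⁰U.

U-240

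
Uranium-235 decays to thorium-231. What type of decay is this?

alpha decay

ΔA = 231 − 235 = -4; ΔZ = 90 − 92 = -2.
A drops by 4 and Z drops by 2 — the signature of alpha emission.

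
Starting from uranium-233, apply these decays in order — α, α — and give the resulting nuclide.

Start: (A, Z) = (233, 92).
After α: (229, 90).
After α: (225, 88).
Z = 88 is radium.

Ra-225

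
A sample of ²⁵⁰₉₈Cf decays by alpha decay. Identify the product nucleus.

Alpha decay: mass number changes by -4, atomic number by -2.
A: 250 − 4 = 246; Z: 98 − 2 = 96.
Z = 96 is curium, so the daughter is ²⁴⁶₉₆Cm.

Cm-246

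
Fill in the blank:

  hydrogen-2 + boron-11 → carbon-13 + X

gamma ray

Conserve mass number: 2 + 11 = 13 + A, so A = 0.
Conserve atomic number: 1 + 5 = 6 + Z, so Z = 0.
A = 0 and Z = 0 is γ — a gamma ray.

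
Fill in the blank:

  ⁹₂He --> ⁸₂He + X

Conserve mass number: 9 = 8 + A, so A = 1.
Conserve atomic number: 2 = 2 + Z, so Z = 0.
A = 1 and Z = 0 is ¹₀n — a neutron.

neutron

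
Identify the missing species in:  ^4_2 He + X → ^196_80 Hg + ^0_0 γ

Pt-192

Conserve mass number: 4 + A = 196 + 0, so A = 192.
Conserve atomic number: 2 + Z = 80 + 0, so Z = 78.
Z = 78 is platinum, so the species is ^192_78 Pt.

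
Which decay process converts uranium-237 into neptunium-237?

ΔA = 237 − 237 = 0; ΔZ = 93 − 92 = +1.
A is unchanged and Z rises by 1 — a neutron has become a proton (β⁻ decay).

beta-minus decay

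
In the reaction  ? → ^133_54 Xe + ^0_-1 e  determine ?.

I-133

Conserve mass number: A = 133 + 0, so A = 133.
Conserve atomic number: Z = 54 − 1, so Z = 53.
Z = 53 is iodine, so the species is ^133_53 I.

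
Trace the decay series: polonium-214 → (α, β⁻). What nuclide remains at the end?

Bi-210

Start: (A, Z) = (214, 84).
After α: (210, 82).
After β⁻: (210, 83).
Z = 83 is bismuth.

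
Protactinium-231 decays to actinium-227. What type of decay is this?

ΔA = 227 − 231 = -4; ΔZ = 89 − 91 = -2.
A drops by 4 and Z drops by 2 — the signature of alpha emission.

alpha decay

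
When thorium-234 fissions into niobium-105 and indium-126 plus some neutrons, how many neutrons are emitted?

Conserve mass number: 234 = 105 + 126 + k, so k = 234 − 231 = 3.
Check atomic number: 90 = 41 + 49 + 0 = 90. ✓

3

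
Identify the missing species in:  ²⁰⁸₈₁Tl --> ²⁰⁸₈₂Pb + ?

beta-minus particle

Conserve mass number: 208 = 208 + A, so A = 0.
Conserve atomic number: 81 = 82 + Z, so Z = -1.
A = 0 and Z = -1 is ⁰₋₁e — a beta-minus particle.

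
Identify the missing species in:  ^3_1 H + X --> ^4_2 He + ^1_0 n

Conserve mass number: 3 + A = 4 + 1, so A = 2.
Conserve atomic number: 1 + Z = 2 + 0, so Z = 1.
A = 2 and Z = 1 is ^2_1 H — a deuteron.

deuteron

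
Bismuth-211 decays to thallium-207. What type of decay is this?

alpha decay

ΔA = 207 − 211 = -4; ΔZ = 81 − 83 = -2.
A drops by 4 and Z drops by 2 — the signature of alpha emission.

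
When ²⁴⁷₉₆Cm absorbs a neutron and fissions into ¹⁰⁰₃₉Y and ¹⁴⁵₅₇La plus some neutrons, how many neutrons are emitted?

Conserve mass number: 248 = 100 + 145 + k, so k = 248 − 245 = 3.
Check atomic number: 96 = 39 + 57 + 0 = 96. ✓

3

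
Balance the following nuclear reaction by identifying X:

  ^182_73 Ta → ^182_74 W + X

beta-minus particle

Conserve mass number: 182 = 182 + A, so A = 0.
Conserve atomic number: 73 = 74 + Z, so Z = -1.
A = 0 and Z = -1 is ^0_-1 e — a beta-minus particle.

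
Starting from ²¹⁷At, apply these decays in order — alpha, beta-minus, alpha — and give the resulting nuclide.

Pb-209

Start: (A, Z) = (217, 85).
After α: (213, 83).
After β⁻: (213, 84).
After α: (209, 82).
Z = 82 is lead.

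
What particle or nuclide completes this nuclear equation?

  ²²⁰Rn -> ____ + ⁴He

Conserve mass number: 220 = A + 4, so A = 216.
Conserve atomic number: 86 = Z + 2, so Z = 84.
Z = 84 is polonium, so the species is ²¹⁶Po.

Po-216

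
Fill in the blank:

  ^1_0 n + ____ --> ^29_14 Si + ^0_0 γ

Conserve mass number: 1 + A = 29 + 0, so A = 28.
Conserve atomic number: 0 + Z = 14 + 0, so Z = 14.
Z = 14 is silicon, so the species is ^28_14 Si.

Si-28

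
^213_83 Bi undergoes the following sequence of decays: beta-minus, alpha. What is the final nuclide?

Pb-209

Start: (A, Z) = (213, 83).
After β⁻: (213, 84).
After α: (209, 82).
Z = 82 is lead.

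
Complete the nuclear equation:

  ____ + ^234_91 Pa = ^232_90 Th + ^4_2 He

Conserve mass number: A + 234 = 232 + 4, so A = 2.
Conserve atomic number: Z + 91 = 90 + 2, so Z = 1.
A = 2 and Z = 1 is ^2_1 H — a deuteron.

deuteron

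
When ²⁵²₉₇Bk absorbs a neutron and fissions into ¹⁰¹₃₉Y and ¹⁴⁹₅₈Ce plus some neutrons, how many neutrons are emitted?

3

Conserve mass number: 253 = 101 + 149 + k, so k = 253 − 250 = 3.
Check atomic number: 97 = 39 + 58 + 0 = 97. ✓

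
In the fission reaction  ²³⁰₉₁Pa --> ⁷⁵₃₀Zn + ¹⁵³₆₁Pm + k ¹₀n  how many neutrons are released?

2

Conserve mass number: 230 = 75 + 153 + k, so k = 230 − 228 = 2.
Check atomic number: 91 = 30 + 61 + 0 = 91. ✓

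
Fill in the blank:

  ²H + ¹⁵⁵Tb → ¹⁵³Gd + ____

alpha particle

Conserve mass number: 2 + 155 = 153 + A, so A = 4.
Conserve atomic number: 1 + 65 = 64 + Z, so Z = 2.
A = 4 and Z = 2 is ⁴He — an alpha particle.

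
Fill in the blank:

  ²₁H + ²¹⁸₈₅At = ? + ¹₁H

Conserve mass number: 2 + 218 = A + 1, so A = 219.
Conserve atomic number: 1 + 85 = Z + 1, so Z = 85.
Z = 85 is astatine, so the species is ²¹⁹₈₅At.

At-219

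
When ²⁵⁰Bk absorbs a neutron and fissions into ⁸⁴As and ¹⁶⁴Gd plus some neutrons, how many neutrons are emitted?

Conserve mass number: 251 = 84 + 164 + k, so k = 251 − 248 = 3.
Check atomic number: 97 = 33 + 64 + 0 = 97. ✓

3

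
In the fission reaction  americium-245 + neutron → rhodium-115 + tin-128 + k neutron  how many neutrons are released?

3

Conserve mass number: 246 = 115 + 128 + k, so k = 246 − 243 = 3.
Check atomic number: 95 = 45 + 50 + 0 = 95. ✓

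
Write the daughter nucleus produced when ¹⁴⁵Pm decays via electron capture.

Electron capture: mass number changes by +0, atomic number by -1.
A: 145 = 145; Z: 61 − 1 = 60.
Z = 60 is neodymium, so the daughter is ¹⁴⁵Nd.

Nd-145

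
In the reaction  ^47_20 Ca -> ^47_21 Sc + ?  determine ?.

beta-minus particle

Conserve mass number: 47 = 47 + A, so A = 0.
Conserve atomic number: 20 = 21 + Z, so Z = -1.
A = 0 and Z = -1 is ^0_-1 e — a beta-minus particle.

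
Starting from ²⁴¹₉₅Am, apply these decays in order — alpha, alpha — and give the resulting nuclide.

Start: (A, Z) = (241, 95).
After α: (237, 93).
After α: (233, 91).
Z = 91 is protactinium.

Pa-233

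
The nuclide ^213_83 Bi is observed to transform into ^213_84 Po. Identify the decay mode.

ΔA = 213 − 213 = 0; ΔZ = 84 − 83 = +1.
A is unchanged and Z rises by 1 — a neutron has become a proton (β⁻ decay).

beta-minus decay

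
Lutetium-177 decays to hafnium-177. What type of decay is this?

ΔA = 177 − 177 = 0; ΔZ = 72 − 71 = +1.
A is unchanged and Z rises by 1 — a neutron has become a proton (β⁻ decay).

beta-minus decay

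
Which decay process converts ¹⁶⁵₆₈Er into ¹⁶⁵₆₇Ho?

beta-plus decay or electron capture

ΔA = 165 − 165 = 0; ΔZ = 67 − 68 = -1.
A is unchanged and Z drops by 1 — a proton has become a neutron (β⁺ emission or electron capture).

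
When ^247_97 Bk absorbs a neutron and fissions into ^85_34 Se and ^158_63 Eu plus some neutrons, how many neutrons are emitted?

5

Conserve mass number: 248 = 85 + 158 + k, so k = 248 − 243 = 5.
Check atomic number: 97 = 34 + 63 + 0 = 97. ✓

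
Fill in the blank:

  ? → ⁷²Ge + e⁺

As-72

Conserve mass number: A = 72 + 0, so A = 72.
Conserve atomic number: Z = 32 + 1, so Z = 33.
Z = 33 is arsenic, so the species is ⁷²As.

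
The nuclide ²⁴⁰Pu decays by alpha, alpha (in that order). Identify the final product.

Start: (A, Z) = (240, 94).
After α: (236, 92).
After α: (232, 90).
Z = 90 is thorium.

Th-232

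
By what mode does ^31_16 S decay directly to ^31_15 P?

ΔA = 31 − 31 = 0; ΔZ = 15 − 16 = -1.
A is unchanged and Z drops by 1 — a proton has become a neutron (β⁺ emission or electron capture).

beta-plus decay or electron capture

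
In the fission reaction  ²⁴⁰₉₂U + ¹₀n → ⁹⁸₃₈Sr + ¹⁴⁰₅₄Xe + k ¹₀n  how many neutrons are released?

3

Conserve mass number: 241 = 98 + 140 + k, so k = 241 − 238 = 3.
Check atomic number: 92 = 38 + 54 + 0 = 92. ✓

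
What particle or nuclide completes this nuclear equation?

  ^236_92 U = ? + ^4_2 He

Conserve mass number: 236 = A + 4, so A = 232.
Conserve atomic number: 92 = Z + 2, so Z = 90.
Z = 90 is thorium, so the species is ^232_90 Th.

Th-232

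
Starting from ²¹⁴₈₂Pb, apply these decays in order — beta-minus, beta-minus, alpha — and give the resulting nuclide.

Start: (A, Z) = (214, 82).
After β⁻: (214, 83).
After β⁻: (214, 84).
After α: (210, 82).
Z = 82 is lead.

Pb-210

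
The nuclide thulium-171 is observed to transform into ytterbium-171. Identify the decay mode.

ΔA = 171 − 171 = 0; ΔZ = 70 − 69 = +1.
A is unchanged and Z rises by 1 — a neutron has become a proton (β⁻ decay).

beta-minus decay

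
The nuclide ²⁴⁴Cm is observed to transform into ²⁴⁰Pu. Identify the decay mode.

ΔA = 240 − 244 = -4; ΔZ = 94 − 96 = -2.
A drops by 4 and Z drops by 2 — the signature of alpha emission.

alpha decay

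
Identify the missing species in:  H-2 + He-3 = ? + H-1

He-4

Conserve mass number: 2 + 3 = A + 1, so A = 4.
Conserve atomic number: 1 + 2 = Z + 1, so Z = 2.
A = 4 and Z = 2 is He-4 — an alpha particle.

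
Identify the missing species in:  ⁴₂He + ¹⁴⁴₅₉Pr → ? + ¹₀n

Conserve mass number: 4 + 144 = A + 1, so A = 147.
Conserve atomic number: 2 + 59 = Z + 0, so Z = 61.
Z = 61 is promethium, so the species is ¹⁴⁷₆₁Pm.

Pm-147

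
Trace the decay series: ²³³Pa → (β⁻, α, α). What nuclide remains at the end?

Start: (A, Z) = (233, 91).
After β⁻: (233, 92).
After α: (229, 90).
After α: (225, 88).
Z = 88 is radium.

Ra-225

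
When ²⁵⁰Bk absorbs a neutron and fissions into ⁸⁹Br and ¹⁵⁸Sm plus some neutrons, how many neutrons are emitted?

Conserve mass number: 251 = 89 + 158 + k, so k = 251 − 247 = 4.
Check atomic number: 97 = 35 + 62 + 0 = 97. ✓

4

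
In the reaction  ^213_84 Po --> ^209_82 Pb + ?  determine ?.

Conserve mass number: 213 = 209 + A, so A = 4.
Conserve atomic number: 84 = 82 + Z, so Z = 2.
A = 4 and Z = 2 is ^4_2 He — an alpha particle.

alpha particle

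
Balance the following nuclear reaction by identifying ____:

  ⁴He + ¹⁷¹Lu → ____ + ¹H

Hf-174

Conserve mass number: 4 + 171 = A + 1, so A = 174.
Conserve atomic number: 2 + 71 = Z + 1, so Z = 72.
Z = 72 is hafnium, so the species is ¹⁷⁴Hf.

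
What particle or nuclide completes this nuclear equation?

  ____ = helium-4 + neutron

He-5

Conserve mass number: A = 4 + 1, so A = 5.
Conserve atomic number: Z = 2 + 0, so Z = 2.
Z = 2 is helium, so the species is helium-5.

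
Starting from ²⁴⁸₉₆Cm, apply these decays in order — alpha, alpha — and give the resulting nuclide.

U-240

Start: (A, Z) = (248, 96).
After α: (244, 94).
After α: (240, 92).
Z = 92 is uranium.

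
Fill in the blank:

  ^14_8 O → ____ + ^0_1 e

Conserve mass number: 14 = A + 0, so A = 14.
Conserve atomic number: 8 = Z + 1, so Z = 7.
Z = 7 is nitrogen, so the species is ^14_7 N.

N-14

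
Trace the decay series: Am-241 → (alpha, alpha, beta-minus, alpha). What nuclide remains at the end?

Th-229

Start: (A, Z) = (241, 95).
After α: (237, 93).
After α: (233, 91).
After β⁻: (233, 92).
After α: (229, 90).
Z = 90 is thorium.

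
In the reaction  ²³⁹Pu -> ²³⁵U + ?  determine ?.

alpha particle

Conserve mass number: 239 = 235 + A, so A = 4.
Conserve atomic number: 94 = 92 + Z, so Z = 2.
A = 4 and Z = 2 is ⁴He — an alpha particle.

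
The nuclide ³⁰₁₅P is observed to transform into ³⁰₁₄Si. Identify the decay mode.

ΔA = 30 − 30 = 0; ΔZ = 14 − 15 = -1.
A is unchanged and Z drops by 1 — a proton has become a neutron (β⁺ emission or electron capture).

beta-plus decay or electron capture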